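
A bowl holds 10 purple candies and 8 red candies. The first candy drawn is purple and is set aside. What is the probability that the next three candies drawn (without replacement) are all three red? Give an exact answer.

7/85

After the first draw, 8 of the remaining 17 candies are red.
P = 8/17 × 7/16 × 6/15 = 336/4080 = 7/85.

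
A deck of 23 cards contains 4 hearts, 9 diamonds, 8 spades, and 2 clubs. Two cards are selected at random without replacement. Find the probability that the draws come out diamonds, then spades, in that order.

36/253

Chain rule:
P = 9/23 × 8/22 = 72/506 = 36/253.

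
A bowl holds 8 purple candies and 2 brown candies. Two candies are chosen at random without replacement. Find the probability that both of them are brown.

P(all brown) = 2/10 × 1/9 = 2/90 = 1/45.

1/45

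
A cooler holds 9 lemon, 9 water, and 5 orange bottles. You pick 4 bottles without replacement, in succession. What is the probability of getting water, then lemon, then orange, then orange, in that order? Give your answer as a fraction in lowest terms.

27/3542

Multiply the probability of each draw given the previous ones:
P = 9/23 × 9/22 × 5/21 × 4/20 = 1620/212520 = 27/3542.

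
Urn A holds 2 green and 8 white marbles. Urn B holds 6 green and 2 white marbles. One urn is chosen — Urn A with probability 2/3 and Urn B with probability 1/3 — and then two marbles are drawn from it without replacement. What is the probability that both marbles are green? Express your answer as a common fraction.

From Urn A: P(both green) = (2/10)(1/9) = 1/45.
From Urn B: P(both green) = (6/8)(5/7) = 15/28.
Total probability = (2/3)(1/45) + (1/3)(15/28) = 731/3780.

731/3780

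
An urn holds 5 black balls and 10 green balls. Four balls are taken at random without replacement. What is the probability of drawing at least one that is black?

11/13

P(no black) = 10/15 × 9/14 × 8/13 × 7/12 = 5040/32760 = 2/13.
P(at least one) = 1 − 2/13 = 11/13.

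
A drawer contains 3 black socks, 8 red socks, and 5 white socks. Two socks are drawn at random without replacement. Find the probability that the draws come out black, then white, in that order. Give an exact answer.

1/16

Each draw changes the counts, so multiply the conditional probabilities along the sequence:
P = 3/16 × 5/15 = 15/240 = 1/16.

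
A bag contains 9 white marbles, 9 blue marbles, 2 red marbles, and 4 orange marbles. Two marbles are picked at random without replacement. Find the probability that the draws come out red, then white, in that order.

Chain rule:
P = 2/24 × 9/23 = 18/552 = 3/92.

3/92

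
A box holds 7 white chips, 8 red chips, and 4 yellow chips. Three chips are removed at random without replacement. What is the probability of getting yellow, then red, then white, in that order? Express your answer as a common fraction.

Chain rule:
P = 4/19 × 8/18 × 7/17 = 224/5814 = 112/2907.

112/2907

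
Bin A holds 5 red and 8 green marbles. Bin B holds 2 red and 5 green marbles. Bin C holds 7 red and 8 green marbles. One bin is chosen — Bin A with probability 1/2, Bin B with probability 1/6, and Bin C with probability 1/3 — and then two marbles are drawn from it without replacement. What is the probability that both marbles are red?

568/4095

From Bin A: P(both red) = (5/13)(4/12) = 5/39.
From Bin B: P(both red) = (2/7)(1/6) = 1/21.
From Bin C: P(both red) = (7/15)(6/14) = 1/5.
Total probability = (1/2)(5/39) + (1/6)(1/21) + (1/3)(1/5) = 568/4095.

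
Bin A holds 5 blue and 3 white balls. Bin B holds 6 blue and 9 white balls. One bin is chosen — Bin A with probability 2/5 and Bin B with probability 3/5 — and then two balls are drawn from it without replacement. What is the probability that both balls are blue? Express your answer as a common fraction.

From Bin A: P(both blue) = (5/8)(4/7) = 5/14.
From Bin B: P(both blue) = (6/15)(5/14) = 1/7.
Total probability = (2/5)(5/14) + (3/5)(1/7) = 8/35.

8/35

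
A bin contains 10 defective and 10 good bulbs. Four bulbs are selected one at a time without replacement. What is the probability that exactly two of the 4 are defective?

135/323

One ordering (defective drawn first) has probability 10/20 × 9/19 × 10/18 × 9/17 = 8100/116280 = 45/646.
There are C(4,2) = 6 such orderings, each equally likely, so P = 6 × 45/646 = 135/323.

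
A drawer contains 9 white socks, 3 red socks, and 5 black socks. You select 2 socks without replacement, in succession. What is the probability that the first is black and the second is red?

15/272

Chain rule:
P = 5/17 × 3/16 = 15/272.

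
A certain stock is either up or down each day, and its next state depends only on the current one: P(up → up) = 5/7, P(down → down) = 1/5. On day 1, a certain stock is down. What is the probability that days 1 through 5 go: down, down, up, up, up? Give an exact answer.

Day 1 is given. For each transition, use the conditional probability from the current state:
P(down | down) = 1/5; P(up | down) = 4/5; P(up | up) = 5/7; P(up | up) = 5/7.
P = 1/5 × 4/5 × 5/7 × 5/7 = 100/1225 = 4/49.

4/49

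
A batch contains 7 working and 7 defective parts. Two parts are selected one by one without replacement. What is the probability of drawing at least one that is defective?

10/13

P(no defective) = 7/14 × 6/13 = 42/182 = 3/13.
P(at least one) = 1 − 3/13 = 10/13.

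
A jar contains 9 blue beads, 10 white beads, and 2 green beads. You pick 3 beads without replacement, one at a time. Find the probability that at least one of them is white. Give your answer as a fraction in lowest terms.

233/266

P(no white) = 11/21 × 10/20 × 9/19 = 990/7980 = 33/266.
P(at least one) = 1 − 33/266 = 233/266.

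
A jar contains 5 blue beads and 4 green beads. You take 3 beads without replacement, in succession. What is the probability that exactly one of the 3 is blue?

5/14

One ordering (blue drawn first) has probability 5/9 × 4/8 × 3/7 = 60/504 = 5/42.
There are C(3,1) = 3 such orderings, each equally likely, so P = 3 × 5/42 = 5/14.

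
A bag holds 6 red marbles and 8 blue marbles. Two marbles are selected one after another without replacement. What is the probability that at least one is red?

9/13

P(no red) = 8/14 × 7/13 = 56/182 = 4/13.
P(at least one) = 1 − 4/13 = 9/13.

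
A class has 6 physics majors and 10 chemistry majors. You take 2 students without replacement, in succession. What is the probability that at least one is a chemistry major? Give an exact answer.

P(no chemistry majors) = 6/16 × 5/15 = 30/240 = 1/8.
P(at least one) = 1 − 1/8 = 7/8.

7/8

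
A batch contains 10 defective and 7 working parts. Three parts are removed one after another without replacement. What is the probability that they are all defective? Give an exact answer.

P = 10/17 × 9/16 × 8/15 = 720/4080 = 3/17.

3/17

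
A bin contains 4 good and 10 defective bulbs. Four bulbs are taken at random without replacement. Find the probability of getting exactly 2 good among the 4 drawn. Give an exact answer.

One ordering (good drawn first) has probability 4/14 × 3/13 × 10/12 × 9/11 = 1080/24024 = 45/1001.
There are C(4,2) = 6 such orderings, each equally likely, so P = 6 × 45/1001 = 270/1001.

270/1001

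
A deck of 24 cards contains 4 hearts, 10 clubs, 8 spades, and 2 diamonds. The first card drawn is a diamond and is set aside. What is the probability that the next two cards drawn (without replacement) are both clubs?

45/253

With the first card removed, 10 clubs remain out of 23.
P = 10/23 × 9/22 = 90/506 = 45/253.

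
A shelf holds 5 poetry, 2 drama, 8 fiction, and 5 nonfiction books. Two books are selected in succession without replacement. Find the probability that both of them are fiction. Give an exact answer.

14/95

P(every draw is fiction) = 8/20 × 7/19 = 56/380 = 14/95.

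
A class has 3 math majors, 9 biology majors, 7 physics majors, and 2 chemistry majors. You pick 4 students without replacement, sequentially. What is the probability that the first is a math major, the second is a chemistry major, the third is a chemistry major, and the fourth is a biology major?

Multiply the probability of each draw given the previous ones:
P = 3/21 × 2/20 × 1/19 × 9/18 = 54/143640 = 1/2660.

1/2660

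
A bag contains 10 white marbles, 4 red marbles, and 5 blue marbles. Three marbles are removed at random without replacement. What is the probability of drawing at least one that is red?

P(no red) = 15/19 × 14/18 × 13/17 = 2730/5814 = 455/969.
P(at least one) = 1 − 455/969 = 514/969.

514/969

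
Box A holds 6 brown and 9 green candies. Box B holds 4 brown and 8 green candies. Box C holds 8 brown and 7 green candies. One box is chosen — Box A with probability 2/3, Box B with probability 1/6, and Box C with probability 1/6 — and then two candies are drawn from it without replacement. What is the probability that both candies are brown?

From Box A: P(both brown) = (6/15)(5/14) = 1/7.
From Box B: P(both brown) = (4/12)(3/11) = 1/11.
From Box C: P(both brown) = (8/15)(7/14) = 4/15.
Total probability = (2/3)(1/7) + (1/6)(1/11) + (1/6)(4/15) = 1073/6930.

1073/6930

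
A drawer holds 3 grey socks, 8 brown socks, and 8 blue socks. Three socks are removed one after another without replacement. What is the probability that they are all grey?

1/969

P = 3/19 × 2/18 × 1/17 = 6/5814 = 1/969.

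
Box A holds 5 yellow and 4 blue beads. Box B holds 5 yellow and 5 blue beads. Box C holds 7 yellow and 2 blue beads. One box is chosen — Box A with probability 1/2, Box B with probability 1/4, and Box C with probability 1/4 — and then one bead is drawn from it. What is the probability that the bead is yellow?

43/72

From Box A: P(yellow) = 5/9.
From Box B: P(yellow) = 5/10.
From Box C: P(yellow) = 7/9.
Total probability = (1/2)(5/9) + (1/4)(5/10) + (1/4)(7/9) = 43/72.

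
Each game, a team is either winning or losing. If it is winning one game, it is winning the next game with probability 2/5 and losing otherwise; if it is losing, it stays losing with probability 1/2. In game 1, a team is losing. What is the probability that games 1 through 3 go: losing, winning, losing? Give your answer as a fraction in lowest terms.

Game 1 is given. For each transition, use the conditional probability from the current state:
P(winning | losing) = 1/2; P(losing | winning) = 3/5.
P = 1/2 × 3/5 = 3/10.

3/10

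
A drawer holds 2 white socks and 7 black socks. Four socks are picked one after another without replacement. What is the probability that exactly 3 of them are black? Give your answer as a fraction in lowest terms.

One ordering (black drawn first) has probability 7/9 × 6/8 × 5/7 × 2/6 = 420/3024 = 5/36.
There are C(4,3) = 4 such orderings, each equally likely, so P = 4 × 5/36 = 5/9.

5/9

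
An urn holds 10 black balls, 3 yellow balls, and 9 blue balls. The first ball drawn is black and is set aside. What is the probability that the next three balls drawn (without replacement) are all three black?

After the first draw, 9 of the remaining 21 balls are black.
P = 9/21 × 8/20 × 7/19 = 504/7980 = 6/95.

6/95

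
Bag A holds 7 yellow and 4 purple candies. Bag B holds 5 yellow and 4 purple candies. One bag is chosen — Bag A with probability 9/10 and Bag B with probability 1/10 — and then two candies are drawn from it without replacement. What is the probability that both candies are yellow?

From Bag A: P(both yellow) = (7/11)(6/10) = 21/55.
From Bag B: P(both yellow) = (5/9)(4/8) = 5/18.
Total probability = (9/10)(21/55) + (1/10)(5/18) = 3677/9900.

3677/9900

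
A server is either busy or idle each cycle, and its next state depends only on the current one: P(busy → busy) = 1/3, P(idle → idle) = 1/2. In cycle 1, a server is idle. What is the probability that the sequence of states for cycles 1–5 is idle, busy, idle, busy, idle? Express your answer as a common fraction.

1/9

Cycle 1 is given. For each transition, use the conditional probability from the current state:
P(busy | idle) = 1/2; P(idle | busy) = 2/3; P(busy | idle) = 1/2; P(idle | busy) = 2/3.
P = 1/2 × 2/3 × 1/2 × 2/3 = 4/36 = 1/9.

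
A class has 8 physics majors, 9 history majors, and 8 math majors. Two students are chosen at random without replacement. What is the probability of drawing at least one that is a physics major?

P(no physics majors) = 17/25 × 16/24 = 272/600 = 34/75.
P(at least one) = 1 − 34/75 = 41/75.

41/75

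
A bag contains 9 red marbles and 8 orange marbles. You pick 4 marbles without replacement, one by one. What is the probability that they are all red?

9/170

P = 9/17 × 8/16 × 7/15 × 6/14 = 3024/57120 = 9/170.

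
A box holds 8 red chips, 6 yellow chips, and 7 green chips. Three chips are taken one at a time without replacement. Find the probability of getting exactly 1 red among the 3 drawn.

One ordering (red drawn first) has probability 8/21 × 13/20 × 12/19 = 1248/7980 = 104/665.
There are C(3,1) = 3 such orderings, each equally likely, so P = 3 × 104/665 = 312/665.

312/665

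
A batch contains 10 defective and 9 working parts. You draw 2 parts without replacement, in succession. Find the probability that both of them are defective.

5/19

P = 10/19 × 9/18 = 90/342 = 5/19.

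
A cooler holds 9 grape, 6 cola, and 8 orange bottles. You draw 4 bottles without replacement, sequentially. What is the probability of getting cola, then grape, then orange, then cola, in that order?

18/1771

Each draw changes the counts, so multiply the conditional probabilities along the sequence:
P = 6/23 × 9/22 × 8/21 × 5/20 = 2160/212520 = 18/1771.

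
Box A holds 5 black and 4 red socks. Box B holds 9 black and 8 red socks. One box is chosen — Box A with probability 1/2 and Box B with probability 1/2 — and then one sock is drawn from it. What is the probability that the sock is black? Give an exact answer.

83/153

From Box A: P(black) = 5/9.
From Box B: P(black) = 9/17.
Total probability = (1/2)(5/9) + (1/2)(9/17) = 83/153.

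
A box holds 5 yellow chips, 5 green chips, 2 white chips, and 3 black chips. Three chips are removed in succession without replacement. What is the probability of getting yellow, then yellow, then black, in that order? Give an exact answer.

2/91

Multiply the probability of each draw given the previous ones:
P = 5/15 × 4/14 × 3/13 = 60/2730 = 2/91.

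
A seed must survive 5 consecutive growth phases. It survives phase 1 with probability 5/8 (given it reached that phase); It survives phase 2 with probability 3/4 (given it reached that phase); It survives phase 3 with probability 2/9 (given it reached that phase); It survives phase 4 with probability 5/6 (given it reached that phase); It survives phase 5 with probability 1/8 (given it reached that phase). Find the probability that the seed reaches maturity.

25/2304

Multiplying along the chain,
P = 5/8 × 3/4 × 2/9 × 5/6 × 1/8 = 150/13824 = 25/2304.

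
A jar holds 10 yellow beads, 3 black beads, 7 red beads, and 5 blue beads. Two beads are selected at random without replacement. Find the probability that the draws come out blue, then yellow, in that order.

Each draw changes the counts, so multiply the conditional probabilities along the sequence:
P = 5/25 × 10/24 = 50/600 = 1/12.

1/12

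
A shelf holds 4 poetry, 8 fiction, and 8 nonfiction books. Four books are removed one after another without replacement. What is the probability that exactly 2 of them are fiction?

616/1615

One ordering (fiction drawn first) has probability 8/20 × 7/19 × 12/18 × 11/17 = 7392/116280 = 308/4845.
There are C(4,2) = 6 such orderings, each equally likely, so P = 6 × 308/4845 = 616/1615.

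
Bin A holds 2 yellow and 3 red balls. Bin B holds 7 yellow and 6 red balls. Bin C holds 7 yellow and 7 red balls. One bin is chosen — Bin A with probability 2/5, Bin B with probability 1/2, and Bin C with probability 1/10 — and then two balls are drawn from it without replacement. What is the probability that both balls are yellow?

From Bin A: P(both yellow) = (2/5)(1/4) = 1/10.
From Bin B: P(both yellow) = (7/13)(6/12) = 7/26.
From Bin C: P(both yellow) = (7/14)(6/13) = 3/13.
Total probability = (2/5)(1/10) + (1/2)(7/26) + (1/10)(3/13) = 257/1300.

257/1300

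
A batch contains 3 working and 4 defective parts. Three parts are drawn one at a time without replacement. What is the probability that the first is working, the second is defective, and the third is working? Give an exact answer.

4/35

Chain rule:
P = 3/7 × 4/6 × 2/5 = 24/210 = 4/35.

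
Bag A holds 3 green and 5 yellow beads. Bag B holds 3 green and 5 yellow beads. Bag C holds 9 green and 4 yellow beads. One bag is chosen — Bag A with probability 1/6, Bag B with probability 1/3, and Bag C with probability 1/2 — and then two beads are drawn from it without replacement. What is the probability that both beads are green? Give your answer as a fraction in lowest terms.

207/728

From Bag A: P(both green) = (3/8)(2/7) = 3/28.
From Bag B: P(both green) = (3/8)(2/7) = 3/28.
From Bag C: P(both green) = (9/13)(8/12) = 6/13.
Total probability = (1/6)(3/28) + (1/3)(3/28) + (1/2)(6/13) = 207/728.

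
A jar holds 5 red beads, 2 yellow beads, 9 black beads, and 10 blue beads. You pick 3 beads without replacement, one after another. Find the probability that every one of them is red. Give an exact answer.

P = 5/26 × 4/25 × 3/24 = 60/15600 = 1/260.

1/260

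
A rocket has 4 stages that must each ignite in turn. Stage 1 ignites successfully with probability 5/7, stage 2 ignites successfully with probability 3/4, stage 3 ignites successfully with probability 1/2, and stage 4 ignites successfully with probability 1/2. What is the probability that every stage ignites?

15/112

Multiplying along the chain,
P = 5/7 × 3/4 × 1/2 × 1/2 = 15/112.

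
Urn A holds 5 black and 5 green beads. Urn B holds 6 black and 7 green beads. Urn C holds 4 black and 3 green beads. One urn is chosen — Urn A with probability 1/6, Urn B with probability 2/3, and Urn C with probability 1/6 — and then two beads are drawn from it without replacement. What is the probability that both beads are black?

523/2457

From Urn A: P(both black) = (5/10)(4/9) = 2/9.
From Urn B: P(both black) = (6/13)(5/12) = 5/26.
From Urn C: P(both black) = (4/7)(3/6) = 2/7.
Total probability = (1/6)(2/9) + (2/3)(5/26) + (1/6)(2/7) = 523/2457.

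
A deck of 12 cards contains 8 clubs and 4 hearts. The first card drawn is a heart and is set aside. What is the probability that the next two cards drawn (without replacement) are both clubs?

28/55

After the first draw, 8 of the remaining 11 cards are clubs.
P = 8/11 × 7/10 = 56/110 = 28/55.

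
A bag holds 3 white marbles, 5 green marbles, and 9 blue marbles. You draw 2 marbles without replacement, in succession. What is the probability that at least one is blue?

27/34

P(no blue) = 8/17 × 7/16 = 56/272 = 7/34.
P(at least one) = 1 − 7/34 = 27/34.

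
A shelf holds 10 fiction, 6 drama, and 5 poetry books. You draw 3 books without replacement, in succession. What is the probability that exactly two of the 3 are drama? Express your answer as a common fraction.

One ordering (drama drawn first) has probability 6/21 × 5/20 × 15/19 = 450/7980 = 15/266.
There are C(3,2) = 3 such orderings, each equally likely, so P = 3 × 15/266 = 45/266.

45/266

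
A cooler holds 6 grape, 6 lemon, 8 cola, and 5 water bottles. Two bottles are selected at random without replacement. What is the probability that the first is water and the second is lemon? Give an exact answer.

1/20

Chain rule:
P = 5/25 × 6/24 = 30/600 = 1/20.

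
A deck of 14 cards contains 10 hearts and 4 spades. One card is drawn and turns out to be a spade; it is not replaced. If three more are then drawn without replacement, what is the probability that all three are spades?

After the first draw, 3 of the remaining 13 cards are spades.
P = 3/13 × 2/12 × 1/11 = 6/1716 = 1/286.

1/286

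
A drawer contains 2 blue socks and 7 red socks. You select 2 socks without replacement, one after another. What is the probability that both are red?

7/12

P(every draw is red) = 7/9 × 6/8 = 42/72 = 7/12.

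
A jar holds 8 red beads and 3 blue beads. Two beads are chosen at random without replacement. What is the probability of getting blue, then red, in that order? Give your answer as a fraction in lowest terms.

12/55

Chain rule:
P = 3/11 × 8/10 = 24/110 = 12/55.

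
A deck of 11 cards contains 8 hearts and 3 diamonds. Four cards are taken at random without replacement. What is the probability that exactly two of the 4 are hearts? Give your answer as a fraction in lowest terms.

One ordering (hearts drawn first) has probability 8/11 × 7/10 × 3/9 × 2/8 = 336/7920 = 7/165.
There are C(4,2) = 6 such orderings, each equally likely, so P = 6 × 7/165 = 14/55.

14/55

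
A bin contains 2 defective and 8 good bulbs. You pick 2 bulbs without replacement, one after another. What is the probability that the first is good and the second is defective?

8/45

Chain rule:
P = 8/10 × 2/9 = 16/90 = 8/45.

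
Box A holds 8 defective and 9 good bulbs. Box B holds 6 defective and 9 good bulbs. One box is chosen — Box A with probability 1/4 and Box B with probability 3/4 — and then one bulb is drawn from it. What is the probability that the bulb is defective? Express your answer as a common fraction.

71/170

From Box A: P(defective) = 8/17.
From Box B: P(defective) = 6/15.
Total probability = (1/4)(8/17) + (3/4)(6/15) = 71/170.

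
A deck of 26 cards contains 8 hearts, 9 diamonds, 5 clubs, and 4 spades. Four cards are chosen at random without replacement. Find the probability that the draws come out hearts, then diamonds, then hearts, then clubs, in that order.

Chain rule:
P = 8/26 × 9/25 × 7/24 × 5/23 = 2520/358800 = 21/2990.

21/2990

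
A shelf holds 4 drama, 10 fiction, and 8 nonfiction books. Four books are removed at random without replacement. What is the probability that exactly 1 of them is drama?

3264/7315

One ordering (drama drawn first) has probability 4/22 × 18/21 × 17/20 × 16/19 = 19584/175560 = 816/7315.
There are C(4,1) = 4 such orderings, each equally likely, so P = 4 × 816/7315 = 3264/7315.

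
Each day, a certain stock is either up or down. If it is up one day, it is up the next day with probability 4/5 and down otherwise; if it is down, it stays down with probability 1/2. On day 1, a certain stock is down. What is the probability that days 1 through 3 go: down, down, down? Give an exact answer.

1/4

Day 1 is given. For each transition, use the conditional probability from the current state:
P(down | down) = 1/2; P(down | down) = 1/2.
P = 1/2 × 1/2 = 1/4.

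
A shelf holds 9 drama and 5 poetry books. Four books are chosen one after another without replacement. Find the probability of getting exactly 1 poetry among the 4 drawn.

One ordering (poetry drawn first) has probability 5/14 × 9/13 × 8/12 × 7/11 = 2520/24024 = 15/143.
There are C(4,1) = 4 such orderings, each equally likely, so P = 4 × 15/143 = 60/143.

60/143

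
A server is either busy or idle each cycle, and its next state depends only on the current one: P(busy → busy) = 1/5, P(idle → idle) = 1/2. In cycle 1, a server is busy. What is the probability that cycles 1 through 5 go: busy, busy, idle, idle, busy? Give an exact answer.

Cycle 1 is given. For each transition, use the conditional probability from the current state:
P(busy | busy) = 1/5; P(idle | busy) = 4/5; P(idle | idle) = 1/2; P(busy | idle) = 1/2.
P = 1/5 × 4/5 × 1/2 × 1/2 = 4/100 = 1/25.

1/25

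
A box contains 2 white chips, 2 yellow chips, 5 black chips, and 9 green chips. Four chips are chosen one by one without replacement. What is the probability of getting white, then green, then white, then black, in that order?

1/816

Multiply the probability of each draw given the previous ones:
P = 2/18 × 9/17 × 1/16 × 5/15 = 90/73440 = 1/816.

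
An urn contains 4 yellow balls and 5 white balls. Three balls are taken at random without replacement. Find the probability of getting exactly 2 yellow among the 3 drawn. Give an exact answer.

5/14

One ordering (yellow drawn first) has probability 4/9 × 3/8 × 5/7 = 60/504 = 5/42.
There are C(3,2) = 3 such orderings, each equally likely, so P = 3 × 5/42 = 5/14.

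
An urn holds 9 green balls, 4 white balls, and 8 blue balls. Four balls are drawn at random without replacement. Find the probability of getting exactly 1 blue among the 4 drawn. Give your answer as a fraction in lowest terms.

One ordering (blue drawn first) has probability 8/21 × 13/20 × 12/19 × 11/18 = 13728/143640 = 572/5985.
There are C(4,1) = 4 such orderings, each equally likely, so P = 4 × 572/5985 = 2288/5985.

2288/5985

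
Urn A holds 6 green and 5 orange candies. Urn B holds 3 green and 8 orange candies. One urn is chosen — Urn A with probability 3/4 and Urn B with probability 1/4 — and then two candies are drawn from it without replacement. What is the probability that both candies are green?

12/55

From Urn A: P(both green) = (6/11)(5/10) = 3/11.
From Urn B: P(both green) = (3/11)(2/10) = 3/55.
Total probability = (3/4)(3/11) + (1/4)(3/55) = 12/55.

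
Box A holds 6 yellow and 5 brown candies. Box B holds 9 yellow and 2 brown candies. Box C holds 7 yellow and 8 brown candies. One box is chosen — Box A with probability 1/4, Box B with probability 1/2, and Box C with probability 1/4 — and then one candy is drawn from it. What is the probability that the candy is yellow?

From Box A: P(yellow) = 6/11.
From Box B: P(yellow) = 9/11.
From Box C: P(yellow) = 7/15.
Total probability = (1/4)(6/11) + (1/2)(9/11) + (1/4)(7/15) = 437/660.

437/660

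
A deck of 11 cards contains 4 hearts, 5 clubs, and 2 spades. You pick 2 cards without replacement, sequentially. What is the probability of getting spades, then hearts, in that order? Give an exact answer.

Chain rule:
P = 2/11 × 4/10 = 8/110 = 4/55.

4/55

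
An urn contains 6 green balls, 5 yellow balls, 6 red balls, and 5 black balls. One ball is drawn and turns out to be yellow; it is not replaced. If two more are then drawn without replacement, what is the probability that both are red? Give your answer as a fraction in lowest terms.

After the first draw, 6 of the remaining 21 balls are red.
P = 6/21 × 5/20 = 30/420 = 1/14.

1/14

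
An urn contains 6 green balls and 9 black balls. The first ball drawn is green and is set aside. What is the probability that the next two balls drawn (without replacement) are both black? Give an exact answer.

After the first draw, 9 of the remaining 14 balls are black.
P = 9/14 × 8/13 = 72/182 = 36/91.

36/91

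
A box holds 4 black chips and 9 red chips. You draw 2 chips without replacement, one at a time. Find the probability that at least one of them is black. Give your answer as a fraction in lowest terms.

7/13

P(no black) = 9/13 × 8/12 = 72/156 = 6/13.
P(at least one) = 1 − 6/13 = 7/13.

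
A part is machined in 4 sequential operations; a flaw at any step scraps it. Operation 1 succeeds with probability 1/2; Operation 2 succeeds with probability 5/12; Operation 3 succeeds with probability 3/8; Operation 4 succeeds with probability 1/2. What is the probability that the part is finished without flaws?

5/128

The events are sequential, so multiply the conditional probabilities:
P = 1/2 × 5/12 × 3/8 × 1/2 = 15/384 = 5/128.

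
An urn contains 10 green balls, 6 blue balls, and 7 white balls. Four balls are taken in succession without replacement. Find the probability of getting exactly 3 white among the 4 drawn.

One ordering (white drawn first) has probability 7/23 × 6/22 × 5/21 × 16/20 = 3360/212520 = 4/253.
There are C(4,3) = 4 such orderings, each equally likely, so P = 4 × 4/253 = 16/253.

16/253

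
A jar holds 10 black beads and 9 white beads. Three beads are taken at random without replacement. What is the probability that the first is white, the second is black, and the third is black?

45/323

Each draw changes the counts, so multiply the conditional probabilities along the sequence:
P = 9/19 × 10/18 × 9/17 = 810/5814 = 45/323.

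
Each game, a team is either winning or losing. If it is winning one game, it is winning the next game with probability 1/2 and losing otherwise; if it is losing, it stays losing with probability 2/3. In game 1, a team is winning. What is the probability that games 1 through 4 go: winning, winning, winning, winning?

Game 1 is given. For each transition, use the conditional probability from the current state:
P(winning | winning) = 1/2; P(winning | winning) = 1/2; P(winning | winning) = 1/2.
P = 1/2 × 1/2 × 1/2 = 1/8.

1/8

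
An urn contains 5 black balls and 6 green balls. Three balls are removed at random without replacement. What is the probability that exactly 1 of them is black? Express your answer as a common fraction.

One ordering (black drawn first) has probability 5/11 × 6/10 × 5/9 = 150/990 = 5/33.
There are C(3,1) = 3 such orderings, each equally likely, so P = 3 × 5/33 = 5/11.

5/11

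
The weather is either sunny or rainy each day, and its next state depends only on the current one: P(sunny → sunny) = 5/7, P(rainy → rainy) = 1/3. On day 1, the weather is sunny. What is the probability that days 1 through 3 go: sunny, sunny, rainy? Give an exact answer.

10/49

Day 1 is given. For each transition, use the conditional probability from the current state:
P(sunny | sunny) = 5/7; P(rainy | sunny) = 2/7.
P = 5/7 × 2/7 = 10/49.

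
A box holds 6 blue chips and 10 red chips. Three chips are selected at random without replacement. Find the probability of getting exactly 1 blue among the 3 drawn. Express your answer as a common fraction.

27/56

One ordering (blue drawn first) has probability 6/16 × 10/15 × 9/14 = 540/3360 = 9/56.
There are C(3,1) = 3 such orderings, each equally likely, so P = 3 × 9/56 = 27/56.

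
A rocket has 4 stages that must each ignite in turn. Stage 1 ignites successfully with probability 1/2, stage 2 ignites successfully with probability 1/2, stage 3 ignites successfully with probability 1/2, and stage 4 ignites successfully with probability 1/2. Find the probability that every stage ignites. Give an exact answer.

1/16

Each stage is reached only if all earlier stages succeed, so
P = 1/2 × 1/2 × 1/2 × 1/2 = 1/16.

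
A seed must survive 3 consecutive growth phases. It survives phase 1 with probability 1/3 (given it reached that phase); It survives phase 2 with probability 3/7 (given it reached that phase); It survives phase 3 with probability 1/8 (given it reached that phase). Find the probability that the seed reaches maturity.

The events are sequential, so multiply the conditional probabilities:
P = 1/3 × 3/7 × 1/8 = 3/168 = 1/56.

1/56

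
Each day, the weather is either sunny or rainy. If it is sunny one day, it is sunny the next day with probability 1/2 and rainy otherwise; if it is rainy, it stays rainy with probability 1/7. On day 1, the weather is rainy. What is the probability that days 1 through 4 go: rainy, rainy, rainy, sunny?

Day 1 is given. For each transition, use the conditional probability from the current state:
P(rainy | rainy) = 1/7; P(rainy | rainy) = 1/7; P(sunny | rainy) = 6/7.
P = 1/7 × 1/7 × 6/7 = 6/343.

6/343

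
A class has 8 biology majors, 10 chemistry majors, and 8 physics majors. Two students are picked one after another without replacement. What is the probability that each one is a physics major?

28/325

P(every draw is a physics major) = 8/26 × 7/25 = 56/650 = 28/325.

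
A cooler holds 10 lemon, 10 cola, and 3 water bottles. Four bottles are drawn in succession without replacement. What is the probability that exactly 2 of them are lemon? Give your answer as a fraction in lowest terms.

702/1771

One ordering (lemon drawn first) has probability 10/23 × 9/22 × 13/21 × 12/20 = 14040/212520 = 117/1771.
There are C(4,2) = 6 such orderings, each equally likely, so P = 6 × 117/1771 = 702/1771.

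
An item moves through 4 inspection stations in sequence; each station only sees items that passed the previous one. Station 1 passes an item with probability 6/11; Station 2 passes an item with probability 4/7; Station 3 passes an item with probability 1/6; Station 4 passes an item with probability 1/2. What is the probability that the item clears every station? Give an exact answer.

Multiplying along the chain,
P = 6/11 × 4/7 × 1/6 × 1/2 = 24/924 = 2/77.

2/77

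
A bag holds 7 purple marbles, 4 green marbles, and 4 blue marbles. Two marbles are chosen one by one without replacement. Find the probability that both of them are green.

P(all green) = 4/15 × 3/14 = 12/210 = 2/35.

2/35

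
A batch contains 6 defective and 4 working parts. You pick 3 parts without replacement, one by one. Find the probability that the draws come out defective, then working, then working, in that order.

Each draw changes the counts, so multiply the conditional probabilities along the sequence:
P = 6/10 × 4/9 × 3/8 = 72/720 = 1/10.

1/10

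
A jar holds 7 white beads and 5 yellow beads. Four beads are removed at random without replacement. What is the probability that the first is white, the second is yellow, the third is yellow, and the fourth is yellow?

7/198

Each draw changes the counts, so multiply the conditional probabilities along the sequence:
P = 7/12 × 5/11 × 4/10 × 3/9 = 420/11880 = 7/198.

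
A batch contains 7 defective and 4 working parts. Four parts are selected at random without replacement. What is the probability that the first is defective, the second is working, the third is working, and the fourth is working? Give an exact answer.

Each draw changes the counts, so multiply the conditional probabilities along the sequence:
P = 7/11 × 4/10 × 3/9 × 2/8 = 168/7920 = 7/330.

7/330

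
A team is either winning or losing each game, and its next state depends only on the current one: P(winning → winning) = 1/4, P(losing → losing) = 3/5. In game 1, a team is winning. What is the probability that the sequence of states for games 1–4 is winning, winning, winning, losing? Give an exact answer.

Game 1 is given. For each transition, use the conditional probability from the current state:
P(winning | winning) = 1/4; P(winning | winning) = 1/4; P(losing | winning) = 3/4.
P = 1/4 × 1/4 × 3/4 = 3/64.

3/64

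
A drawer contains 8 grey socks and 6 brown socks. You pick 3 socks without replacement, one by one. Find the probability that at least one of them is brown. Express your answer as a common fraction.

11/13

P(no brown) = 8/14 × 7/13 × 6/12 = 336/2184 = 2/13.
P(at least one) = 1 − 2/13 = 11/13.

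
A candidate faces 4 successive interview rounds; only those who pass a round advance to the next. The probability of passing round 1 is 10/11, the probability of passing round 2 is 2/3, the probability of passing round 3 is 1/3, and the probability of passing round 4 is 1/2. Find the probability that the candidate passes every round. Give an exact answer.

The events are sequential, so multiply the conditional probabilities:
P = 10/11 × 2/3 × 1/3 × 1/2 = 20/198 = 10/99.

10/99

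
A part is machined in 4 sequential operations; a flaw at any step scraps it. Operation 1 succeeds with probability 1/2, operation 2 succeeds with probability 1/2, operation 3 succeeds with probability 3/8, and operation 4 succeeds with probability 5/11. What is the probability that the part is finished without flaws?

Multiplying along the chain,
P = 1/2 × 1/2 × 3/8 × 5/11 = 15/352.

15/352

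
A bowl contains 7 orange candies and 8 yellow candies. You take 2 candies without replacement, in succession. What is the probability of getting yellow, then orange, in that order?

Multiply the probability of each draw given the previous ones:
P = 8/15 × 7/14 = 56/210 = 4/15.

4/15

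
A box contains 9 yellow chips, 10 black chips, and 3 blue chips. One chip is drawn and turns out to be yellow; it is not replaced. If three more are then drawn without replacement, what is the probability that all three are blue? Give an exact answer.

After the first draw, 3 of the remaining 21 chips are blue.
P = 3/21 × 2/20 × 1/19 = 6/7980 = 1/1330.

1/1330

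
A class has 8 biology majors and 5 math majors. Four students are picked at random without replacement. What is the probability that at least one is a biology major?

142/143

P(no biology majors) = 5/13 × 4/12 × 3/11 × 2/10 = 120/17160 = 1/143.
P(at least one) = 1 − 1/143 = 142/143.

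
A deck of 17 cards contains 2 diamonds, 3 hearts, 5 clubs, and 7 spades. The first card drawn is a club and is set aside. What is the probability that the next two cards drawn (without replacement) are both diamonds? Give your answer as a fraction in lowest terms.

After the first draw, 2 of the remaining 16 cards are diamonds.
P = 2/16 × 1/15 = 2/240 = 1/120.

1/120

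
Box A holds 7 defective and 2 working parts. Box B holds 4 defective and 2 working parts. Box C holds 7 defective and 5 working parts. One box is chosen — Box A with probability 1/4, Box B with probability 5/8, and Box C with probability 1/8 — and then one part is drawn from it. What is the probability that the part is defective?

From Box A: P(defective) = 7/9.
From Box B: P(defective) = 4/6.
From Box C: P(defective) = 7/12.
Total probability = (1/4)(7/9) + (5/8)(4/6) + (1/8)(7/12) = 197/288.

197/288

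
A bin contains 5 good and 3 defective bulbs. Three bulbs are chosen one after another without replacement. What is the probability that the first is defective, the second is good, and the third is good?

Multiply the probability of each draw given the previous ones:
P = 3/8 × 5/7 × 4/6 = 60/336 = 5/28.

5/28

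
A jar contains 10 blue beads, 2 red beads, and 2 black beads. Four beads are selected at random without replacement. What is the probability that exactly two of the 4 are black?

One ordering (black drawn first) has probability 2/14 × 1/13 × 12/12 × 11/11 = 264/24024 = 1/91.
There are C(4,2) = 6 such orderings, each equally likely, so P = 6 × 1/91 = 6/91.

6/91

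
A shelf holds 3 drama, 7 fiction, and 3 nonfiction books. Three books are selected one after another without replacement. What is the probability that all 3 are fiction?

P(every draw is fiction) = 7/13 × 6/12 × 5/11 = 210/1716 = 35/286.

35/286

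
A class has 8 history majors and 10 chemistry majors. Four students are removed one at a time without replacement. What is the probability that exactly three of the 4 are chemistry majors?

One ordering (chemistry majors drawn first) has probability 10/18 × 9/17 × 8/16 × 8/15 = 5760/73440 = 4/51.
There are C(4,3) = 4 such orderings, each equally likely, so P = 4 × 4/51 = 16/51.

16/51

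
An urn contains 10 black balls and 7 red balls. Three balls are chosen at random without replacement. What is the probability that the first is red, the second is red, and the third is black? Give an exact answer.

7/68

Each draw changes the counts, so multiply the conditional probabilities along the sequence:
P = 7/17 × 6/16 × 10/15 = 420/4080 = 7/68.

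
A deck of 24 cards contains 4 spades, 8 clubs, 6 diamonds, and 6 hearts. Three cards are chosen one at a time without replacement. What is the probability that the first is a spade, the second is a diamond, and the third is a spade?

Chain rule:
P = 4/24 × 6/23 × 3/22 = 72/12144 = 3/506.

3/506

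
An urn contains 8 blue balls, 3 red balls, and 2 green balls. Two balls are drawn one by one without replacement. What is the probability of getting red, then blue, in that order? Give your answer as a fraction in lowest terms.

2/13

Chain rule:
P = 3/13 × 8/12 = 24/156 = 2/13.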